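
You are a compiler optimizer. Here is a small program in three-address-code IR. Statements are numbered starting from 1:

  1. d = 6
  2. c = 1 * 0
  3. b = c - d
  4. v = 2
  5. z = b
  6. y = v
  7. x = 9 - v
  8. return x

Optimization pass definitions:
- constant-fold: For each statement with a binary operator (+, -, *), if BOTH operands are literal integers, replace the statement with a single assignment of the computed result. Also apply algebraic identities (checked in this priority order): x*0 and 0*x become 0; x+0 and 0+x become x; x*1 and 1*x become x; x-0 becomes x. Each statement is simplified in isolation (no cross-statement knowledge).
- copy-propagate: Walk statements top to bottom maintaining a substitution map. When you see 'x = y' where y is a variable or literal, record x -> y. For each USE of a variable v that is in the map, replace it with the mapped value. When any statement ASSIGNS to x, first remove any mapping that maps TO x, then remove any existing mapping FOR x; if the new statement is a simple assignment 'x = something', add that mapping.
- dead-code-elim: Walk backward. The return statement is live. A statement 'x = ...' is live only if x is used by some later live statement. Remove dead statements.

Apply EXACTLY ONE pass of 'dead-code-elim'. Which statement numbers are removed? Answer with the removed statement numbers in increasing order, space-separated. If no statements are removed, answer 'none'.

Answer: 1 2 3 5 6

Derivation:
Backward liveness scan:
Stmt 1 'd = 6': DEAD (d not in live set [])
Stmt 2 'c = 1 * 0': DEAD (c not in live set [])
Stmt 3 'b = c - d': DEAD (b not in live set [])
Stmt 4 'v = 2': KEEP (v is live); live-in = []
Stmt 5 'z = b': DEAD (z not in live set ['v'])
Stmt 6 'y = v': DEAD (y not in live set ['v'])
Stmt 7 'x = 9 - v': KEEP (x is live); live-in = ['v']
Stmt 8 'return x': KEEP (return); live-in = ['x']
Removed statement numbers: [1, 2, 3, 5, 6]
Surviving IR:
  v = 2
  x = 9 - v
  return x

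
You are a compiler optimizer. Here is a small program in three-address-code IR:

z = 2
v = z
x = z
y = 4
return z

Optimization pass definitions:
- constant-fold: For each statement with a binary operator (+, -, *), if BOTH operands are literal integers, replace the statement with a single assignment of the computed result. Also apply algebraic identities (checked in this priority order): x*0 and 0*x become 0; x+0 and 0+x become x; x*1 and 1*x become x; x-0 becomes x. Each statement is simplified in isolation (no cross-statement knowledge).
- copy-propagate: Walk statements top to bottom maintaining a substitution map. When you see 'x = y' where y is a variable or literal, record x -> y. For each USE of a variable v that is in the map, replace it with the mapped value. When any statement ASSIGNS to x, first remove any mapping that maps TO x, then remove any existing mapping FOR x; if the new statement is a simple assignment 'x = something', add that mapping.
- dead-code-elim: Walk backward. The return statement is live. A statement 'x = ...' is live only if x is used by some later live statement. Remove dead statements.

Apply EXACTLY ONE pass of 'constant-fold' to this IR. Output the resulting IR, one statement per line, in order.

Applying constant-fold statement-by-statement:
  [1] z = 2  (unchanged)
  [2] v = z  (unchanged)
  [3] x = z  (unchanged)
  [4] y = 4  (unchanged)
  [5] return z  (unchanged)
Result (5 stmts):
  z = 2
  v = z
  x = z
  y = 4
  return z

Answer: z = 2
v = z
x = z
y = 4
return z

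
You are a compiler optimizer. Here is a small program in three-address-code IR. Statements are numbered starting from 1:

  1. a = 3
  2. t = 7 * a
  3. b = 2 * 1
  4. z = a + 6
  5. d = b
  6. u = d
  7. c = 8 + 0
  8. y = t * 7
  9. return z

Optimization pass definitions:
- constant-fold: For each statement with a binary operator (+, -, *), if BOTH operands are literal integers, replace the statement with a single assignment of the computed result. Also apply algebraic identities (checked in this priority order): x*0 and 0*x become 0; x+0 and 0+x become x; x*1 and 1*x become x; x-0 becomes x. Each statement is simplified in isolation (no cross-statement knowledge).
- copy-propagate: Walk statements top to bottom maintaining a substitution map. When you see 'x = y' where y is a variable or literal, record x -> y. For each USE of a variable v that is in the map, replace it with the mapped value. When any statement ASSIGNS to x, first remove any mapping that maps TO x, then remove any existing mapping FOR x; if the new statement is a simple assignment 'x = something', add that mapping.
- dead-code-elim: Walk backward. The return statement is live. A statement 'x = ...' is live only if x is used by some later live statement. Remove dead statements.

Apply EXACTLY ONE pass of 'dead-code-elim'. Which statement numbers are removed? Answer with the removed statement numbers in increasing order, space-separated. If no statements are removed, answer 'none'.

Answer: 2 3 5 6 7 8

Derivation:
Backward liveness scan:
Stmt 1 'a = 3': KEEP (a is live); live-in = []
Stmt 2 't = 7 * a': DEAD (t not in live set ['a'])
Stmt 3 'b = 2 * 1': DEAD (b not in live set ['a'])
Stmt 4 'z = a + 6': KEEP (z is live); live-in = ['a']
Stmt 5 'd = b': DEAD (d not in live set ['z'])
Stmt 6 'u = d': DEAD (u not in live set ['z'])
Stmt 7 'c = 8 + 0': DEAD (c not in live set ['z'])
Stmt 8 'y = t * 7': DEAD (y not in live set ['z'])
Stmt 9 'return z': KEEP (return); live-in = ['z']
Removed statement numbers: [2, 3, 5, 6, 7, 8]
Surviving IR:
  a = 3
  z = a + 6
  return z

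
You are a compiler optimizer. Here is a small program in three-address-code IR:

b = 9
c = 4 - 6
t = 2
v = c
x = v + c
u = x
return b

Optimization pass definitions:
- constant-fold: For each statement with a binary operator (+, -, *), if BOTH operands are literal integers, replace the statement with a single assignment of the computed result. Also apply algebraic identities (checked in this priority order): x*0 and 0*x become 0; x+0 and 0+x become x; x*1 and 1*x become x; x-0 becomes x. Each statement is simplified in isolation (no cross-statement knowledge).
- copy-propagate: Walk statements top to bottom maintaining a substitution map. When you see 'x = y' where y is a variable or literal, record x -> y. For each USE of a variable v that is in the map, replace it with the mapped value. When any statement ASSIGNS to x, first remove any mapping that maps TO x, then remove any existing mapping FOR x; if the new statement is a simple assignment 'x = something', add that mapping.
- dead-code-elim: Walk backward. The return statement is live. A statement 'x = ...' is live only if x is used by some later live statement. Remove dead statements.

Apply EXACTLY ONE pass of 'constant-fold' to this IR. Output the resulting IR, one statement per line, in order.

Applying constant-fold statement-by-statement:
  [1] b = 9  (unchanged)
  [2] c = 4 - 6  -> c = -2
  [3] t = 2  (unchanged)
  [4] v = c  (unchanged)
  [5] x = v + c  (unchanged)
  [6] u = x  (unchanged)
  [7] return b  (unchanged)
Result (7 stmts):
  b = 9
  c = -2
  t = 2
  v = c
  x = v + c
  u = x
  return b

Answer: b = 9
c = -2
t = 2
v = c
x = v + c
u = x
return b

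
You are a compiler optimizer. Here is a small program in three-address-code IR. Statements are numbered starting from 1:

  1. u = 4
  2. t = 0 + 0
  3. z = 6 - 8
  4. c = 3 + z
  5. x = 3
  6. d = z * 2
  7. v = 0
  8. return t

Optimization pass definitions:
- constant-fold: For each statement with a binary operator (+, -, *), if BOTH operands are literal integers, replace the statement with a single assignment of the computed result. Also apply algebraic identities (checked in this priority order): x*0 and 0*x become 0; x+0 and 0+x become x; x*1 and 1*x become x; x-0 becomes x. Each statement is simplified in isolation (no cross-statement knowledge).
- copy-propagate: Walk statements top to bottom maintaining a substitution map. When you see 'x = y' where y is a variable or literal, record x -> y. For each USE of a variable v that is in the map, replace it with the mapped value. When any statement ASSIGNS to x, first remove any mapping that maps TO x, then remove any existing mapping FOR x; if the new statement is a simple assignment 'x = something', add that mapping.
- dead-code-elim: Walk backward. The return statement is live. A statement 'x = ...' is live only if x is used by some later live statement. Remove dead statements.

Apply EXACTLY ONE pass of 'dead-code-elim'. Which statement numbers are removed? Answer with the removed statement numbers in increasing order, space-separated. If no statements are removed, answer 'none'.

Answer: 1 3 4 5 6 7

Derivation:
Backward liveness scan:
Stmt 1 'u = 4': DEAD (u not in live set [])
Stmt 2 't = 0 + 0': KEEP (t is live); live-in = []
Stmt 3 'z = 6 - 8': DEAD (z not in live set ['t'])
Stmt 4 'c = 3 + z': DEAD (c not in live set ['t'])
Stmt 5 'x = 3': DEAD (x not in live set ['t'])
Stmt 6 'd = z * 2': DEAD (d not in live set ['t'])
Stmt 7 'v = 0': DEAD (v not in live set ['t'])
Stmt 8 'return t': KEEP (return); live-in = ['t']
Removed statement numbers: [1, 3, 4, 5, 6, 7]
Surviving IR:
  t = 0 + 0
  return t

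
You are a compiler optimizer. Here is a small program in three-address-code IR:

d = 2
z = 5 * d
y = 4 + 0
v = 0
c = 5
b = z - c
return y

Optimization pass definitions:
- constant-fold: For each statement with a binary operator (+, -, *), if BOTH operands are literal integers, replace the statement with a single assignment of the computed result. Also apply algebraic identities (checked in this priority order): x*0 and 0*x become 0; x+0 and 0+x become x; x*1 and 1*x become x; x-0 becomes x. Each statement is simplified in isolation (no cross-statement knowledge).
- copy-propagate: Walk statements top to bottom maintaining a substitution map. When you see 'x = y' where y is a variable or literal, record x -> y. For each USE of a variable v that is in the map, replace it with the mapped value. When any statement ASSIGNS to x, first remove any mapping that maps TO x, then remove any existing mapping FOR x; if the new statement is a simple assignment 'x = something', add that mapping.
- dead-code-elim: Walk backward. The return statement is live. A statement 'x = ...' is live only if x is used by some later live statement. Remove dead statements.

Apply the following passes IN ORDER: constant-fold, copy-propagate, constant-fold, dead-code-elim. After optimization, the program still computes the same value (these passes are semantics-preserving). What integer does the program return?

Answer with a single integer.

Initial IR:
  d = 2
  z = 5 * d
  y = 4 + 0
  v = 0
  c = 5
  b = z - c
  return y
After constant-fold (7 stmts):
  d = 2
  z = 5 * d
  y = 4
  v = 0
  c = 5
  b = z - c
  return y
After copy-propagate (7 stmts):
  d = 2
  z = 5 * 2
  y = 4
  v = 0
  c = 5
  b = z - 5
  return 4
After constant-fold (7 stmts):
  d = 2
  z = 10
  y = 4
  v = 0
  c = 5
  b = z - 5
  return 4
After dead-code-elim (1 stmts):
  return 4
Evaluate:
  d = 2  =>  d = 2
  z = 5 * d  =>  z = 10
  y = 4 + 0  =>  y = 4
  v = 0  =>  v = 0
  c = 5  =>  c = 5
  b = z - c  =>  b = 5
  return y = 4

Answer: 4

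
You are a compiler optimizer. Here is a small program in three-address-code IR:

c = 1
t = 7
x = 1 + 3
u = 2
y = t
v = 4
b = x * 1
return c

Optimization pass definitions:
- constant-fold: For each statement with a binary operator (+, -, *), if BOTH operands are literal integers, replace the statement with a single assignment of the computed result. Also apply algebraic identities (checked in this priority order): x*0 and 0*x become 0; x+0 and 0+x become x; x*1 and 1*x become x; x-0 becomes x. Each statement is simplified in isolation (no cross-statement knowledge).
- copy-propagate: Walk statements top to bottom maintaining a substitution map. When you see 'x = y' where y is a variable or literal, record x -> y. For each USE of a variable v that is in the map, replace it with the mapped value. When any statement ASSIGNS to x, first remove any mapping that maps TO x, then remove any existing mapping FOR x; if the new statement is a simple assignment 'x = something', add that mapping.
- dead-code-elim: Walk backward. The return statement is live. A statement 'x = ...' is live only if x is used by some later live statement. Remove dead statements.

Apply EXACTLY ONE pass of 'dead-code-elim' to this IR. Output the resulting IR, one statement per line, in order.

Applying dead-code-elim statement-by-statement:
  [8] return c  -> KEEP (return); live=['c']
  [7] b = x * 1  -> DEAD (b not live)
  [6] v = 4  -> DEAD (v not live)
  [5] y = t  -> DEAD (y not live)
  [4] u = 2  -> DEAD (u not live)
  [3] x = 1 + 3  -> DEAD (x not live)
  [2] t = 7  -> DEAD (t not live)
  [1] c = 1  -> KEEP; live=[]
Result (2 stmts):
  c = 1
  return c

Answer: c = 1
return c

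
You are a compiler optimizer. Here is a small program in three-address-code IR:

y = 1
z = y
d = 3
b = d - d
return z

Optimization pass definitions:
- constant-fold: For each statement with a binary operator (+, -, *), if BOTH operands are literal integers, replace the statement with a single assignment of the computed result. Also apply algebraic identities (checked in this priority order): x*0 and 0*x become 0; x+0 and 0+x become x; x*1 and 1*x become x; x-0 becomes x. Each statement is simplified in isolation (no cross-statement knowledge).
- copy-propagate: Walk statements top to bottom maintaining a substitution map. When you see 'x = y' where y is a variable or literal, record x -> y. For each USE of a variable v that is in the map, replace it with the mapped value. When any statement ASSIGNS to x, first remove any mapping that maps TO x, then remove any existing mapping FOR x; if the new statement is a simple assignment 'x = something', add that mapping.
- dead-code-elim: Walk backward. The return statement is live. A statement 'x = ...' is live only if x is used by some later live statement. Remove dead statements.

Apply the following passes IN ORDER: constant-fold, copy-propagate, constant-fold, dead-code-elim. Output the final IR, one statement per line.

Answer: return 1

Derivation:
Initial IR:
  y = 1
  z = y
  d = 3
  b = d - d
  return z
After constant-fold (5 stmts):
  y = 1
  z = y
  d = 3
  b = d - d
  return z
After copy-propagate (5 stmts):
  y = 1
  z = 1
  d = 3
  b = 3 - 3
  return 1
After constant-fold (5 stmts):
  y = 1
  z = 1
  d = 3
  b = 0
  return 1
After dead-code-elim (1 stmts):
  return 1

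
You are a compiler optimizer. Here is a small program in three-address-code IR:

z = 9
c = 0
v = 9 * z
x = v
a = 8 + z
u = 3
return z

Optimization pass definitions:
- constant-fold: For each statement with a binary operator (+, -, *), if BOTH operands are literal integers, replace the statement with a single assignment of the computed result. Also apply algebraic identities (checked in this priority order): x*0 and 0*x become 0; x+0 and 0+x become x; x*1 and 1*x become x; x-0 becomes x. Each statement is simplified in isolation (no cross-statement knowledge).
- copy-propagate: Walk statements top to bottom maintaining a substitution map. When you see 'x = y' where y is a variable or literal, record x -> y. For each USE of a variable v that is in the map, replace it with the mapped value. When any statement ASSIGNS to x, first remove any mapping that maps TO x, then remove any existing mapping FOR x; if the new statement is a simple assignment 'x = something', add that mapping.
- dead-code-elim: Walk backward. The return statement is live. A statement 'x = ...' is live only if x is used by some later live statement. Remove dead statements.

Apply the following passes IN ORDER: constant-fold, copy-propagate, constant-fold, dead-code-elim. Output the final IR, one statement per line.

Answer: return 9

Derivation:
Initial IR:
  z = 9
  c = 0
  v = 9 * z
  x = v
  a = 8 + z
  u = 3
  return z
After constant-fold (7 stmts):
  z = 9
  c = 0
  v = 9 * z
  x = v
  a = 8 + z
  u = 3
  return z
After copy-propagate (7 stmts):
  z = 9
  c = 0
  v = 9 * 9
  x = v
  a = 8 + 9
  u = 3
  return 9
After constant-fold (7 stmts):
  z = 9
  c = 0
  v = 81
  x = v
  a = 17
  u = 3
  return 9
After dead-code-elim (1 stmts):
  return 9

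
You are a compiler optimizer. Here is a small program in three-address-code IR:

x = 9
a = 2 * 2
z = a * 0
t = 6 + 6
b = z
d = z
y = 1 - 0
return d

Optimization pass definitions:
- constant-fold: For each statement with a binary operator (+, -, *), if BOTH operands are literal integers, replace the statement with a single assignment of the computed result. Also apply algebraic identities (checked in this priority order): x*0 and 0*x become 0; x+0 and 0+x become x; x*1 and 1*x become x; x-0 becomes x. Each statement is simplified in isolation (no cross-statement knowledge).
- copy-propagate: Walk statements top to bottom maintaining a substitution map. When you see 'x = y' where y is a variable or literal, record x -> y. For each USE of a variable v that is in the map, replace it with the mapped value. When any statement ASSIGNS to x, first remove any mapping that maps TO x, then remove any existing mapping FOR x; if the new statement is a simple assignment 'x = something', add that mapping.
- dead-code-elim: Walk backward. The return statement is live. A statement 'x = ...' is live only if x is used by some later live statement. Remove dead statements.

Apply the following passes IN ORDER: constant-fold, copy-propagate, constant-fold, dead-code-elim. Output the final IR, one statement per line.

Initial IR:
  x = 9
  a = 2 * 2
  z = a * 0
  t = 6 + 6
  b = z
  d = z
  y = 1 - 0
  return d
After constant-fold (8 stmts):
  x = 9
  a = 4
  z = 0
  t = 12
  b = z
  d = z
  y = 1
  return d
After copy-propagate (8 stmts):
  x = 9
  a = 4
  z = 0
  t = 12
  b = 0
  d = 0
  y = 1
  return 0
After constant-fold (8 stmts):
  x = 9
  a = 4
  z = 0
  t = 12
  b = 0
  d = 0
  y = 1
  return 0
After dead-code-elim (1 stmts):
  return 0

Answer: return 0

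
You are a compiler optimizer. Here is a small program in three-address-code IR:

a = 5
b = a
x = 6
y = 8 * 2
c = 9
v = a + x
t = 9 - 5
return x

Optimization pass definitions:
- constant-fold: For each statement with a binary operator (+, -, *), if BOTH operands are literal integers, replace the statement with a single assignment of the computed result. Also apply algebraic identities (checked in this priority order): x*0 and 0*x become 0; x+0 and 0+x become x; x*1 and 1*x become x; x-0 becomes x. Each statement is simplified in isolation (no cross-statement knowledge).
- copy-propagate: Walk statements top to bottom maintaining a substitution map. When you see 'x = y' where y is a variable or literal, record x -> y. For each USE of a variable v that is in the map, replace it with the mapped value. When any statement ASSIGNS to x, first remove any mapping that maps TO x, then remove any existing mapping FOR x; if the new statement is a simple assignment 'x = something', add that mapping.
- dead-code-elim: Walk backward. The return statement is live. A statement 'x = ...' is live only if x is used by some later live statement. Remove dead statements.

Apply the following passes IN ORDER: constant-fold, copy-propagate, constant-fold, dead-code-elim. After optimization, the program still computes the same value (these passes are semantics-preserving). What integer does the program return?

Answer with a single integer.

Initial IR:
  a = 5
  b = a
  x = 6
  y = 8 * 2
  c = 9
  v = a + x
  t = 9 - 5
  return x
After constant-fold (8 stmts):
  a = 5
  b = a
  x = 6
  y = 16
  c = 9
  v = a + x
  t = 4
  return x
After copy-propagate (8 stmts):
  a = 5
  b = 5
  x = 6
  y = 16
  c = 9
  v = 5 + 6
  t = 4
  return 6
After constant-fold (8 stmts):
  a = 5
  b = 5
  x = 6
  y = 16
  c = 9
  v = 11
  t = 4
  return 6
After dead-code-elim (1 stmts):
  return 6
Evaluate:
  a = 5  =>  a = 5
  b = a  =>  b = 5
  x = 6  =>  x = 6
  y = 8 * 2  =>  y = 16
  c = 9  =>  c = 9
  v = a + x  =>  v = 11
  t = 9 - 5  =>  t = 4
  return x = 6

Answer: 6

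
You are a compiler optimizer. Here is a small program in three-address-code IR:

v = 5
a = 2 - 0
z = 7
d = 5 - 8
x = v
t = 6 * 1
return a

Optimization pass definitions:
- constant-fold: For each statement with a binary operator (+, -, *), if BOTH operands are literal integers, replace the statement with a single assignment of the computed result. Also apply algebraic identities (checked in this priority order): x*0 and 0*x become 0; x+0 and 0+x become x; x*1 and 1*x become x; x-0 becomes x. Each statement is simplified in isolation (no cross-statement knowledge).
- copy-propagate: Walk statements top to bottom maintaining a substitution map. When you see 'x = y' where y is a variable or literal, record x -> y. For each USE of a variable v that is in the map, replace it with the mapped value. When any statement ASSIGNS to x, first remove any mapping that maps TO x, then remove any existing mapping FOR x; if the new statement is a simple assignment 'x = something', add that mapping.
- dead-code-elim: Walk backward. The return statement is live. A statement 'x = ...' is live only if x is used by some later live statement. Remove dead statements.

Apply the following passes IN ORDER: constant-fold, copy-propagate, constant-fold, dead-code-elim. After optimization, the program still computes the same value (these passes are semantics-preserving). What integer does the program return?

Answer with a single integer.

Initial IR:
  v = 5
  a = 2 - 0
  z = 7
  d = 5 - 8
  x = v
  t = 6 * 1
  return a
After constant-fold (7 stmts):
  v = 5
  a = 2
  z = 7
  d = -3
  x = v
  t = 6
  return a
After copy-propagate (7 stmts):
  v = 5
  a = 2
  z = 7
  d = -3
  x = 5
  t = 6
  return 2
After constant-fold (7 stmts):
  v = 5
  a = 2
  z = 7
  d = -3
  x = 5
  t = 6
  return 2
After dead-code-elim (1 stmts):
  return 2
Evaluate:
  v = 5  =>  v = 5
  a = 2 - 0  =>  a = 2
  z = 7  =>  z = 7
  d = 5 - 8  =>  d = -3
  x = v  =>  x = 5
  t = 6 * 1  =>  t = 6
  return a = 2

Answer: 2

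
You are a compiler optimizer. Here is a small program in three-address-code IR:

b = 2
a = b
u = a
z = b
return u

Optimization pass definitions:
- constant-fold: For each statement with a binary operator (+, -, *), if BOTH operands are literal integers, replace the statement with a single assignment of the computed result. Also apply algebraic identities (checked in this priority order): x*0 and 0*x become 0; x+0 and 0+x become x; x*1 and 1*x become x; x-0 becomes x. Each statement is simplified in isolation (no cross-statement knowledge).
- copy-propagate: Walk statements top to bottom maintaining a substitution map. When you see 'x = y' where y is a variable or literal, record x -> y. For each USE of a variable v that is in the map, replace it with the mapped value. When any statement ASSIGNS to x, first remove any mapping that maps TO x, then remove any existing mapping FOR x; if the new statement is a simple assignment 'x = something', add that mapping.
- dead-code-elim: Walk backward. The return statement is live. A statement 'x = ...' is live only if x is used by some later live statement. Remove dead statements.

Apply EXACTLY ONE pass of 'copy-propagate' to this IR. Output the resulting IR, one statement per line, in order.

Applying copy-propagate statement-by-statement:
  [1] b = 2  (unchanged)
  [2] a = b  -> a = 2
  [3] u = a  -> u = 2
  [4] z = b  -> z = 2
  [5] return u  -> return 2
Result (5 stmts):
  b = 2
  a = 2
  u = 2
  z = 2
  return 2

Answer: b = 2
a = 2
u = 2
z = 2
return 2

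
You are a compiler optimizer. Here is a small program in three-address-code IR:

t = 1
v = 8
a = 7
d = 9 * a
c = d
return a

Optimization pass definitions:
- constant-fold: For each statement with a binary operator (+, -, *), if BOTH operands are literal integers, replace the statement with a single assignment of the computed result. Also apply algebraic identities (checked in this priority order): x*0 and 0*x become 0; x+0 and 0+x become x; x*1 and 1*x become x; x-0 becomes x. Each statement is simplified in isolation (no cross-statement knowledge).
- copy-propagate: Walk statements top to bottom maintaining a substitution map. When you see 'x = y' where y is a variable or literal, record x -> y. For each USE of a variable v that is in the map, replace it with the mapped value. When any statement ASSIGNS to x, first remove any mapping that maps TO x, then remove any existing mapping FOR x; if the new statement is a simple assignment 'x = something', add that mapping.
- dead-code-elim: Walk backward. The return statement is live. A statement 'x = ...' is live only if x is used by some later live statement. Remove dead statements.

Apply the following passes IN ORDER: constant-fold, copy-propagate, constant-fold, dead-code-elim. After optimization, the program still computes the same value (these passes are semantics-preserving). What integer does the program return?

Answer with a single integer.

Answer: 7

Derivation:
Initial IR:
  t = 1
  v = 8
  a = 7
  d = 9 * a
  c = d
  return a
After constant-fold (6 stmts):
  t = 1
  v = 8
  a = 7
  d = 9 * a
  c = d
  return a
After copy-propagate (6 stmts):
  t = 1
  v = 8
  a = 7
  d = 9 * 7
  c = d
  return 7
After constant-fold (6 stmts):
  t = 1
  v = 8
  a = 7
  d = 63
  c = d
  return 7
After dead-code-elim (1 stmts):
  return 7
Evaluate:
  t = 1  =>  t = 1
  v = 8  =>  v = 8
  a = 7  =>  a = 7
  d = 9 * a  =>  d = 63
  c = d  =>  c = 63
  return a = 7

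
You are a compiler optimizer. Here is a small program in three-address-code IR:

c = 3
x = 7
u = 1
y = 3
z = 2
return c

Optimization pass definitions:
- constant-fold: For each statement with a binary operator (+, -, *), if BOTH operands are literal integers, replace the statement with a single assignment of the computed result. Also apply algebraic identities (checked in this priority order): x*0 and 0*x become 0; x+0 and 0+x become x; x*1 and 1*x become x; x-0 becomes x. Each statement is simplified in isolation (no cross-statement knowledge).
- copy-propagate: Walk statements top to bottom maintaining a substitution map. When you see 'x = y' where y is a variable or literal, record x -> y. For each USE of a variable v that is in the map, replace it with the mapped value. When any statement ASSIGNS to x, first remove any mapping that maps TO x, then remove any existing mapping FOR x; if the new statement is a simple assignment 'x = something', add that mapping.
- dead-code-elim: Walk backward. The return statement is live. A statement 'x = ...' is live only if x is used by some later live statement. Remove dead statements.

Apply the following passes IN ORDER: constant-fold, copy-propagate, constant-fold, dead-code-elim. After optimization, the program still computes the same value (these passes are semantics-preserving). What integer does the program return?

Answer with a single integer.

Answer: 3

Derivation:
Initial IR:
  c = 3
  x = 7
  u = 1
  y = 3
  z = 2
  return c
After constant-fold (6 stmts):
  c = 3
  x = 7
  u = 1
  y = 3
  z = 2
  return c
After copy-propagate (6 stmts):
  c = 3
  x = 7
  u = 1
  y = 3
  z = 2
  return 3
After constant-fold (6 stmts):
  c = 3
  x = 7
  u = 1
  y = 3
  z = 2
  return 3
After dead-code-elim (1 stmts):
  return 3
Evaluate:
  c = 3  =>  c = 3
  x = 7  =>  x = 7
  u = 1  =>  u = 1
  y = 3  =>  y = 3
  z = 2  =>  z = 2
  return c = 3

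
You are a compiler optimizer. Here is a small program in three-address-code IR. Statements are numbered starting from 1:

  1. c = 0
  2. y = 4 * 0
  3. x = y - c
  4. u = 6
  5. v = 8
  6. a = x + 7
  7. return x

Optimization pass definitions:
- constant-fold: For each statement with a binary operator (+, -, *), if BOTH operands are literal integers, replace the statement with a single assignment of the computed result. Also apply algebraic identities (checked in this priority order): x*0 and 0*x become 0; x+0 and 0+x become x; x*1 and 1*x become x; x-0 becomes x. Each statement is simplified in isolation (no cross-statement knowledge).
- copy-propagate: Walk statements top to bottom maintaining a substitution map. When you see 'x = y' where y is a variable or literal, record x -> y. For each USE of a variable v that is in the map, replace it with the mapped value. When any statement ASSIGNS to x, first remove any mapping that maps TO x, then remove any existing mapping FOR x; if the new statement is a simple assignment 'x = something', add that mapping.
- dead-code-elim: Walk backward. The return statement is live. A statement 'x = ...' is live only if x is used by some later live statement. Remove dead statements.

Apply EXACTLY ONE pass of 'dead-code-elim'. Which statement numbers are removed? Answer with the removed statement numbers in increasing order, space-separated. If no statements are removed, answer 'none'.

Answer: 4 5 6

Derivation:
Backward liveness scan:
Stmt 1 'c = 0': KEEP (c is live); live-in = []
Stmt 2 'y = 4 * 0': KEEP (y is live); live-in = ['c']
Stmt 3 'x = y - c': KEEP (x is live); live-in = ['c', 'y']
Stmt 4 'u = 6': DEAD (u not in live set ['x'])
Stmt 5 'v = 8': DEAD (v not in live set ['x'])
Stmt 6 'a = x + 7': DEAD (a not in live set ['x'])
Stmt 7 'return x': KEEP (return); live-in = ['x']
Removed statement numbers: [4, 5, 6]
Surviving IR:
  c = 0
  y = 4 * 0
  x = y - c
  return x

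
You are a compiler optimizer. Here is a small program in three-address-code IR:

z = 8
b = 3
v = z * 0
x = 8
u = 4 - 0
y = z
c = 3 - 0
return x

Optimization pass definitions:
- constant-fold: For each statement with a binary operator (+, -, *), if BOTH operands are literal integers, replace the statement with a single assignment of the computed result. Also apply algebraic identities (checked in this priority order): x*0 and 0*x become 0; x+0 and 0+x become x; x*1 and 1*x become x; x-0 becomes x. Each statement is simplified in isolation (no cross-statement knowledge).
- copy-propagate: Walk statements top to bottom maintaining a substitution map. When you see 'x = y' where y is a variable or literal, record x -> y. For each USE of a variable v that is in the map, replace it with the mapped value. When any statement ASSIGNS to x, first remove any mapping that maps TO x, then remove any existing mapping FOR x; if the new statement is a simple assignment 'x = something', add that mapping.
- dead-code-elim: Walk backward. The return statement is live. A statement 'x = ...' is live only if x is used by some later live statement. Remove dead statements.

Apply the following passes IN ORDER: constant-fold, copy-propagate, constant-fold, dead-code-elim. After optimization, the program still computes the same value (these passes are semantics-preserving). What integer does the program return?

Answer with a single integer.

Initial IR:
  z = 8
  b = 3
  v = z * 0
  x = 8
  u = 4 - 0
  y = z
  c = 3 - 0
  return x
After constant-fold (8 stmts):
  z = 8
  b = 3
  v = 0
  x = 8
  u = 4
  y = z
  c = 3
  return x
After copy-propagate (8 stmts):
  z = 8
  b = 3
  v = 0
  x = 8
  u = 4
  y = 8
  c = 3
  return 8
After constant-fold (8 stmts):
  z = 8
  b = 3
  v = 0
  x = 8
  u = 4
  y = 8
  c = 3
  return 8
After dead-code-elim (1 stmts):
  return 8
Evaluate:
  z = 8  =>  z = 8
  b = 3  =>  b = 3
  v = z * 0  =>  v = 0
  x = 8  =>  x = 8
  u = 4 - 0  =>  u = 4
  y = z  =>  y = 8
  c = 3 - 0  =>  c = 3
  return x = 8

Answer: 8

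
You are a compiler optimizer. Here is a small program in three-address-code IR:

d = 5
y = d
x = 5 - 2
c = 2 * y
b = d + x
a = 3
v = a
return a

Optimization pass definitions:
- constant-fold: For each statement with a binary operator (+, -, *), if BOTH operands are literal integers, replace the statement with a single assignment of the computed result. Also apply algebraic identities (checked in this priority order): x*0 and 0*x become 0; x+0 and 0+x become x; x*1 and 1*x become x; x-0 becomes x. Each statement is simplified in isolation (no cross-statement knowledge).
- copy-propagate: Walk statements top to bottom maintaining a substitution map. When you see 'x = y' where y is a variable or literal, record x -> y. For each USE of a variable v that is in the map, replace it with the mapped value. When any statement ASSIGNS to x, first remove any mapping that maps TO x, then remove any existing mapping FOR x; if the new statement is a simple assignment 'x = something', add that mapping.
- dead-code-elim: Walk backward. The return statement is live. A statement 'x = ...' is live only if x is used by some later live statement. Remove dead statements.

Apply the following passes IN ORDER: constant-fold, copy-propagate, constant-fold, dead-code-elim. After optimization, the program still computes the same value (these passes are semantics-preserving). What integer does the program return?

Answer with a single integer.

Answer: 3

Derivation:
Initial IR:
  d = 5
  y = d
  x = 5 - 2
  c = 2 * y
  b = d + x
  a = 3
  v = a
  return a
After constant-fold (8 stmts):
  d = 5
  y = d
  x = 3
  c = 2 * y
  b = d + x
  a = 3
  v = a
  return a
After copy-propagate (8 stmts):
  d = 5
  y = 5
  x = 3
  c = 2 * 5
  b = 5 + 3
  a = 3
  v = 3
  return 3
After constant-fold (8 stmts):
  d = 5
  y = 5
  x = 3
  c = 10
  b = 8
  a = 3
  v = 3
  return 3
After dead-code-elim (1 stmts):
  return 3
Evaluate:
  d = 5  =>  d = 5
  y = d  =>  y = 5
  x = 5 - 2  =>  x = 3
  c = 2 * y  =>  c = 10
  b = d + x  =>  b = 8
  a = 3  =>  a = 3
  v = a  =>  v = 3
  return a = 3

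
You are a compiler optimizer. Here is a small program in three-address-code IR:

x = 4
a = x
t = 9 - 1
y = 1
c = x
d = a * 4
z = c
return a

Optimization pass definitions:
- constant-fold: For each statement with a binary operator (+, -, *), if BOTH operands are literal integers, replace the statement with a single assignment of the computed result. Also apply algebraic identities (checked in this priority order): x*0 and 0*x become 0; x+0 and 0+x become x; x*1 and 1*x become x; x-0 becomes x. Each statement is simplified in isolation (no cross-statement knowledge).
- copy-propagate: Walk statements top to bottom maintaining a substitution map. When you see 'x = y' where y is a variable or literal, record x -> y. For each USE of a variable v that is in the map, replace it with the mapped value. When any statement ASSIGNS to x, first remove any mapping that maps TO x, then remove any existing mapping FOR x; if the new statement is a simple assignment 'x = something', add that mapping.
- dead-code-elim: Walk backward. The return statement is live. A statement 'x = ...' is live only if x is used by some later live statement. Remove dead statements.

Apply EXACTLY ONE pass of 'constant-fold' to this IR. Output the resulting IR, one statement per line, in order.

Answer: x = 4
a = x
t = 8
y = 1
c = x
d = a * 4
z = c
return a

Derivation:
Applying constant-fold statement-by-statement:
  [1] x = 4  (unchanged)
  [2] a = x  (unchanged)
  [3] t = 9 - 1  -> t = 8
  [4] y = 1  (unchanged)
  [5] c = x  (unchanged)
  [6] d = a * 4  (unchanged)
  [7] z = c  (unchanged)
  [8] return a  (unchanged)
Result (8 stmts):
  x = 4
  a = x
  t = 8
  y = 1
  c = x
  d = a * 4
  z = c
  return a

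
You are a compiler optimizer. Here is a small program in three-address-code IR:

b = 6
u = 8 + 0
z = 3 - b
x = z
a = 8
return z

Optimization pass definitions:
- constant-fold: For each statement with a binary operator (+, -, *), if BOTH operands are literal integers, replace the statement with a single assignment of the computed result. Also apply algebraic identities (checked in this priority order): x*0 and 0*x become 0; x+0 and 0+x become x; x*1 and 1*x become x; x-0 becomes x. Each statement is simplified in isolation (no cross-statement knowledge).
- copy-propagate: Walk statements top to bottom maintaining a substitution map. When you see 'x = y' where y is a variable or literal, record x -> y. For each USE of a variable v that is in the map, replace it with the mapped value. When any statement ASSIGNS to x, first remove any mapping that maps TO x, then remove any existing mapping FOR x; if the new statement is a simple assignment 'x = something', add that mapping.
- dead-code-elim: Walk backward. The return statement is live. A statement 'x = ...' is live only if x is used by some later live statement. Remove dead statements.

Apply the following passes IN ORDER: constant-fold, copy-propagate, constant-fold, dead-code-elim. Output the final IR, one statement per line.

Initial IR:
  b = 6
  u = 8 + 0
  z = 3 - b
  x = z
  a = 8
  return z
After constant-fold (6 stmts):
  b = 6
  u = 8
  z = 3 - b
  x = z
  a = 8
  return z
After copy-propagate (6 stmts):
  b = 6
  u = 8
  z = 3 - 6
  x = z
  a = 8
  return z
After constant-fold (6 stmts):
  b = 6
  u = 8
  z = -3
  x = z
  a = 8
  return z
After dead-code-elim (2 stmts):
  z = -3
  return z

Answer: z = -3
return z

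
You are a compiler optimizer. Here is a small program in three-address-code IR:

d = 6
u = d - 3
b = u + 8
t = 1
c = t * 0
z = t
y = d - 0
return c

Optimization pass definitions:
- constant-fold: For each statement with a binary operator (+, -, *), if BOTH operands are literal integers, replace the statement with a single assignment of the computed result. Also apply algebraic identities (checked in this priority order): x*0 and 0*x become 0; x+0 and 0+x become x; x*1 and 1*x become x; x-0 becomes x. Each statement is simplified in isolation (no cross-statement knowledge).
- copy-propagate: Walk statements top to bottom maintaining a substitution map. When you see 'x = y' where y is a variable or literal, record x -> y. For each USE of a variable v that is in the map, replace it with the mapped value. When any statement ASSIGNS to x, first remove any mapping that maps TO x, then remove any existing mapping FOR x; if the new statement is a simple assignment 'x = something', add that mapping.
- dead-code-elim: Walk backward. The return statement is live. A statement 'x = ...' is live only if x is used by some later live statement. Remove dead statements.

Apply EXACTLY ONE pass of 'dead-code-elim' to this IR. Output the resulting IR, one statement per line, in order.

Answer: t = 1
c = t * 0
return c

Derivation:
Applying dead-code-elim statement-by-statement:
  [8] return c  -> KEEP (return); live=['c']
  [7] y = d - 0  -> DEAD (y not live)
  [6] z = t  -> DEAD (z not live)
  [5] c = t * 0  -> KEEP; live=['t']
  [4] t = 1  -> KEEP; live=[]
  [3] b = u + 8  -> DEAD (b not live)
  [2] u = d - 3  -> DEAD (u not live)
  [1] d = 6  -> DEAD (d not live)
Result (3 stmts):
  t = 1
  c = t * 0
  return c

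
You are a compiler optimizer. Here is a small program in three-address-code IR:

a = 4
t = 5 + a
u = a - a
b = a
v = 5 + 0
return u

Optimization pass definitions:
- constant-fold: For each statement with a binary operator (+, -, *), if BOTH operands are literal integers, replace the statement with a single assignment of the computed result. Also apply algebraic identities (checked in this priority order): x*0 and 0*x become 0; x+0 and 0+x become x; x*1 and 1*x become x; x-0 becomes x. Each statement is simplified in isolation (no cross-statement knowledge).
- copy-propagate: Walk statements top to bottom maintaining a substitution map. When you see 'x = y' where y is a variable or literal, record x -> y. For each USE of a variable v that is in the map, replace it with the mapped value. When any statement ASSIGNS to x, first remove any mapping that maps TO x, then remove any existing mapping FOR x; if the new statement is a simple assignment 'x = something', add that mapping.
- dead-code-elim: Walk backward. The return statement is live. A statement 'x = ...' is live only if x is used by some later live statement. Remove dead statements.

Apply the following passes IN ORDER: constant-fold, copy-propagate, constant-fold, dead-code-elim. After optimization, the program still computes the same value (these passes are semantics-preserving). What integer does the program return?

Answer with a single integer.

Initial IR:
  a = 4
  t = 5 + a
  u = a - a
  b = a
  v = 5 + 0
  return u
After constant-fold (6 stmts):
  a = 4
  t = 5 + a
  u = a - a
  b = a
  v = 5
  return u
After copy-propagate (6 stmts):
  a = 4
  t = 5 + 4
  u = 4 - 4
  b = 4
  v = 5
  return u
After constant-fold (6 stmts):
  a = 4
  t = 9
  u = 0
  b = 4
  v = 5
  return u
After dead-code-elim (2 stmts):
  u = 0
  return u
Evaluate:
  a = 4  =>  a = 4
  t = 5 + a  =>  t = 9
  u = a - a  =>  u = 0
  b = a  =>  b = 4
  v = 5 + 0  =>  v = 5
  return u = 0

Answer: 0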